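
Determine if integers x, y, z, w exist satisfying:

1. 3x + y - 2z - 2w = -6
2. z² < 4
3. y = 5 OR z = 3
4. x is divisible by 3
Yes

Take x = -3, y = 5, z = 0, w = 1. Substituting into each constraint:
  (1) 3(-3) + 5 - 2(0) - 2(1) = -6 ✓
  (2) z² = (0)² = 0, and 0 < 4 ✓
  (3) y = 5, target 5 ✓ (first branch holds)
  (4) -3 = 3 × -1, remainder 0 ✓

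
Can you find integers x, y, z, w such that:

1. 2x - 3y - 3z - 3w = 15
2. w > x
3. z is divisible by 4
Yes

Take x = -3, y = -7, z = 0, w = 0. Substituting into each constraint:
  (1) 2(-3) - 3(-7) - 3(0) - 3(0) = 15 ✓
  (2) 0 > -3 ✓
  (3) 0 = 4 × 0, remainder 0 ✓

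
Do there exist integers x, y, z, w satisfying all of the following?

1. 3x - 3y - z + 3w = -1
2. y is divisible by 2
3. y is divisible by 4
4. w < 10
Yes

Take x = 0, y = 0, z = 1, w = 0. Substituting into each constraint:
  (1) 3(0) - 3(0) + (-1) + 3(0) = -1 ✓
  (2) 0 = 2 × 0, remainder 0 ✓
  (3) 0 = 4 × 0, remainder 0 ✓
  (4) 0 < 10 ✓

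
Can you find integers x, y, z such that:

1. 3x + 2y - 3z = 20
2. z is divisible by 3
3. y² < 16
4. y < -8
No

A contradictory subset is {y² < 16, y < -8}. No integer assignment can satisfy these jointly:

  - y² < 16: restricts y to |y| ≤ 3
  - y < -8: bounds one variable relative to a constant

Direct contradiction: the bounds on y require y ≥ -3 and y ≤ -9 simultaneously, which is empty.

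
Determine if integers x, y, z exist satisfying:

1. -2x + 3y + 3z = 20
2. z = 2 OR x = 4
Yes

Take x = 2, y = 6, z = 2. Substituting into each constraint:
  (1) -2(2) + 3(6) + 3(2) = 20 ✓
  (2) z = 2, target 2 ✓ (first branch holds)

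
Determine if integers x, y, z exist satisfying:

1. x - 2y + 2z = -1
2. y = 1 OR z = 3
Yes

Take x = -7, y = 0, z = 3. Substituting into each constraint:
  (1) (-7) - 2(0) + 2(3) = -1 ✓
  (2) z = 3, target 3 ✓ (second branch holds)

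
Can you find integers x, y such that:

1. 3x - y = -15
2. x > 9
Yes

Take x = 10, y = 45. Substituting into each constraint:
  (1) 3(10) + (-45) = -15 ✓
  (2) 10 > 9 ✓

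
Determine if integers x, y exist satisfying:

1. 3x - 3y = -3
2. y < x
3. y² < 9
No

A contradictory subset is {3x - 3y = -3, y < x}. No integer assignment can satisfy these jointly:

  - 3x - 3y = -3: is a linear equation tying the variables together
  - y < x: bounds one variable relative to another variable

From the equation, x − y = -1, i.e. x − y = -1; but x > y requires x − y ≥ 1. Contradiction.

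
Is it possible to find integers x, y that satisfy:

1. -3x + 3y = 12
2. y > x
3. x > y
No

A contradictory subset is {y > x, x > y}. No integer assignment can satisfy these jointly:

  - y > x: bounds one variable relative to another variable
  - x > y: bounds one variable relative to another variable

Direct contradiction: y > x and x > y cannot both hold.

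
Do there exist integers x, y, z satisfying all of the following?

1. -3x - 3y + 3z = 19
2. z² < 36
No

Even the single constraint (-3x - 3y + 3z = 19) is infeasible over the integers.

  - -3x - 3y + 3z = 19: every term on the left is divisible by 3, so the LHS ≡ 0 (mod 3), but the RHS 19 is not — no integer solution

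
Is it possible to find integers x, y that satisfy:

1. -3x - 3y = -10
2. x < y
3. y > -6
No

Even the single constraint (-3x - 3y = -10) is infeasible over the integers.

  - -3x - 3y = -10: every term on the left is divisible by 3, so the LHS ≡ 0 (mod 3), but the RHS -10 is not — no integer solution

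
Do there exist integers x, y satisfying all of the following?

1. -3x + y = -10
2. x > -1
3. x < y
Yes

Take x = 6, y = 8. Substituting into each constraint:
  (1) -3(6) + 8 = -10 ✓
  (2) 6 > -1 ✓
  (3) 6 < 8 ✓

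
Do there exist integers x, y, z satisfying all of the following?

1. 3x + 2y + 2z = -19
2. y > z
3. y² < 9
Yes

Take x = -7, y = 1, z = 0. Substituting into each constraint:
  (1) 3(-7) + 2(1) + 2(0) = -19 ✓
  (2) 1 > 0 ✓
  (3) y² = (1)² = 1, and 1 < 9 ✓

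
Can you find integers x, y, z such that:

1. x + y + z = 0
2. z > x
Yes

Take x = -1, y = 1, z = 0. Substituting into each constraint:
  (1) (-1) + 1 + 0 = 0 ✓
  (2) 0 > -1 ✓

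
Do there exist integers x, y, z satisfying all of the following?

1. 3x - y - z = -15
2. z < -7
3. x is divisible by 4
Yes

Take x = 0, y = 23, z = -8. Substituting into each constraint:
  (1) 3(0) + (-23) + 8 = -15 ✓
  (2) -8 < -7 ✓
  (3) 0 = 4 × 0, remainder 0 ✓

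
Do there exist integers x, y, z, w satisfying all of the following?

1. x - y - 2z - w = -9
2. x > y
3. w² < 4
Yes

Take x = 1, y = 0, z = 5, w = 0. Substituting into each constraint:
  (1) 1 + 0 - 2(5) + 0 = -9 ✓
  (2) 1 > 0 ✓
  (3) w² = (0)² = 0, and 0 < 4 ✓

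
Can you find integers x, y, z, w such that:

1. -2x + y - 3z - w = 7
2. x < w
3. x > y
Yes

Take x = 0, y = -1, z = -3, w = 1. Substituting into each constraint:
  (1) -2(0) + (-1) - 3(-3) + (-1) = 7 ✓
  (2) 0 < 1 ✓
  (3) 0 > -1 ✓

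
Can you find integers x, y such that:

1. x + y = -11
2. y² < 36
Yes

Take x = -11, y = 0. Substituting into each constraint:
  (1) (-11) + 0 = -11 ✓
  (2) y² = (0)² = 0, and 0 < 36 ✓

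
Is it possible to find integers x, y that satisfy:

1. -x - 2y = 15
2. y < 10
Yes

Take x = -15, y = 0. Substituting into each constraint:
  (1) 15 - 2(0) = 15 ✓
  (2) 0 < 10 ✓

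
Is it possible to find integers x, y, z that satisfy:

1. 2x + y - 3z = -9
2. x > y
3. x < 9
Yes

Take x = 3, y = 0, z = 5. Substituting into each constraint:
  (1) 2(3) + 0 - 3(5) = -9 ✓
  (2) 3 > 0 ✓
  (3) 3 < 9 ✓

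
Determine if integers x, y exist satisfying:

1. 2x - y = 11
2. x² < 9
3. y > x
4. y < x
No

A contradictory subset is {y > x, y < x}. No integer assignment can satisfy these jointly:

  - y > x: bounds one variable relative to another variable
  - y < x: bounds one variable relative to another variable

Direct contradiction: y > x and x > y cannot both hold.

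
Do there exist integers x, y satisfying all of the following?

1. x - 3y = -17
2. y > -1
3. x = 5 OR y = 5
Yes

Take x = -2, y = 5. Substituting into each constraint:
  (1) (-2) - 3(5) = -17 ✓
  (2) 5 > -1 ✓
  (3) y = 5, target 5 ✓ (second branch holds)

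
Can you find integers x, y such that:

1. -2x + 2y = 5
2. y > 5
No

Even the single constraint (-2x + 2y = 5) is infeasible over the integers.

  - -2x + 2y = 5: every term on the left is divisible by 2, so the LHS ≡ 0 (mod 2), but the RHS 5 is not — no integer solution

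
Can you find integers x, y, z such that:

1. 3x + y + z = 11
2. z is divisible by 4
Yes

Take x = 0, y = 11, z = 0. Substituting into each constraint:
  (1) 3(0) + 11 + 0 = 11 ✓
  (2) 0 = 4 × 0, remainder 0 ✓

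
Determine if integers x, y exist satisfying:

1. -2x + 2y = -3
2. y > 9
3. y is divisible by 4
No

Even the single constraint (-2x + 2y = -3) is infeasible over the integers.

  - -2x + 2y = -3: every term on the left is divisible by 2, so the LHS ≡ 0 (mod 2), but the RHS -3 is not — no integer solution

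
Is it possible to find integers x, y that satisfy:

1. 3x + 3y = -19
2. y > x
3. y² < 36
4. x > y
No

Even the single constraint (3x + 3y = -19) is infeasible over the integers.

  - 3x + 3y = -19: every term on the left is divisible by 3, so the LHS ≡ 0 (mod 3), but the RHS -19 is not — no integer solution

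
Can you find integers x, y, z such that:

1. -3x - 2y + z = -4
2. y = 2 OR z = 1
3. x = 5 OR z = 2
Yes

Take x = 5, y = -5, z = 1. Substituting into each constraint:
  (1) -3(5) - 2(-5) + 1 = -4 ✓
  (2) z = 1, target 1 ✓ (second branch holds)
  (3) x = 5, target 5 ✓ (first branch holds)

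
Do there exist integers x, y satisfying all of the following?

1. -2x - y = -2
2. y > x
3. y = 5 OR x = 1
No

The full constraint system is jointly infeasible over the integers. Each constraint and what it forces:

  - -2x - y = -2: is a linear equation tying the variables together
  - y > x: bounds one variable relative to another variable
  - y = 5 OR x = 1: forces a choice: either y = 5 or x = 1

Split on the disjunction (y = 5 OR x = 1):
  • If y = 5: with y = 5, every remaining term of the linear equation is divisible by 2, so the left side is ≡ 0 (mod 2); but the right side 3 ≡ 1 (mod 2). No integers can satisfy it.
  • If x = 1: the equation forces y = 0, giving (x, y) = (1, 0), which violates y > x.
Both branches are infeasible, so the system has no integer solution.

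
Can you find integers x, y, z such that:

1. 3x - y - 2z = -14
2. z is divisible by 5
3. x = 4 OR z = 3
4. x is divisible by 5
No

A contradictory subset is {z is divisible by 5, x = 4 OR z = 3, x is divisible by 5}. No integer assignment can satisfy these jointly:

  - z is divisible by 5: restricts z to multiples of 5
  - x = 4 OR z = 3: forces a choice: either x = 4 or z = 3
  - x is divisible by 5: restricts x to multiples of 5

Split on the disjunction (x = 4 OR z = 3):
  • If x = 4: this contradicts the divisibility constraint — 4 is not a multiple of 5.
  • If z = 3: this contradicts the divisibility constraint — 3 is not a multiple of 5.
Both branches are infeasible, so the system has no integer solution.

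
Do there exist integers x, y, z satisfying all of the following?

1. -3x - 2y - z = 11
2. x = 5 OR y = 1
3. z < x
Yes

Take x = 5, y = -15, z = 4. Substituting into each constraint:
  (1) -3(5) - 2(-15) + (-4) = 11 ✓
  (2) x = 5, target 5 ✓ (first branch holds)
  (3) 4 < 5 ✓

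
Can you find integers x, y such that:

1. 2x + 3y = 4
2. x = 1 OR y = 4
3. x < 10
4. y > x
Yes

Take x = -4, y = 4. Substituting into each constraint:
  (1) 2(-4) + 3(4) = 4 ✓
  (2) y = 4, target 4 ✓ (second branch holds)
  (3) -4 < 10 ✓
  (4) 4 > -4 ✓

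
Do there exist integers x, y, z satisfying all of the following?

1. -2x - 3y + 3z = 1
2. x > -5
Yes

Take x = 1, y = 0, z = 1. Substituting into each constraint:
  (1) -2(1) - 3(0) + 3(1) = 1 ✓
  (2) 1 > -5 ✓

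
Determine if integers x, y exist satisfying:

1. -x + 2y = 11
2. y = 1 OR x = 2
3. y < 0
No

The full constraint system is jointly infeasible over the integers. Each constraint and what it forces:

  - -x + 2y = 11: is a linear equation tying the variables together
  - y = 1 OR x = 2: forces a choice: either y = 1 or x = 2
  - y < 0: bounds one variable relative to a constant

Split on the disjunction (y = 1 OR x = 2):
  • If y = 1: this contradicts the bound y ≤ -1.
  • If x = 2: with x = 2, every remaining term of the linear equation is divisible by 2, so the left side is ≡ 0 (mod 2); but the right side 13 ≡ 1 (mod 2). No integers can satisfy it.
Both branches are infeasible, so the system has no integer solution.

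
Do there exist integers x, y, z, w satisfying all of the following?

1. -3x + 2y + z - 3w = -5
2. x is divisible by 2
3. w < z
Yes

Take x = 0, y = -3, z = 1, w = 0. Substituting into each constraint:
  (1) -3(0) + 2(-3) + 1 - 3(0) = -5 ✓
  (2) 0 = 2 × 0, remainder 0 ✓
  (3) 0 < 1 ✓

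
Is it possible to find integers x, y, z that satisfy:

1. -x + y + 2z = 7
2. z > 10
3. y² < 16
Yes

Take x = 15, y = 0, z = 11. Substituting into each constraint:
  (1) (-15) + 0 + 2(11) = 7 ✓
  (2) 11 > 10 ✓
  (3) y² = (0)² = 0, and 0 < 16 ✓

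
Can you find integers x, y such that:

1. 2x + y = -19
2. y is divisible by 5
Yes

Take x = 3, y = -25. Substituting into each constraint:
  (1) 2(3) + (-25) = -19 ✓
  (2) -25 = 5 × -5, remainder 0 ✓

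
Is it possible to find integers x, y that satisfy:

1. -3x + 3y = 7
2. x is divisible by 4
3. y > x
No

Even the single constraint (-3x + 3y = 7) is infeasible over the integers.

  - -3x + 3y = 7: every term on the left is divisible by 3, so the LHS ≡ 0 (mod 3), but the RHS 7 is not — no integer solution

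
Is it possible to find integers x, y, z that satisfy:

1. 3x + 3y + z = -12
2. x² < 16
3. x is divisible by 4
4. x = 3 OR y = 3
Yes

Take x = 0, y = 3, z = -21. Substituting into each constraint:
  (1) 3(0) + 3(3) + (-21) = -12 ✓
  (2) x² = (0)² = 0, and 0 < 16 ✓
  (3) 0 = 4 × 0, remainder 0 ✓
  (4) y = 3, target 3 ✓ (second branch holds)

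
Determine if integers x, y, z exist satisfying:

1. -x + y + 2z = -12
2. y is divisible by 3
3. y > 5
Yes

Take x = 18, y = 6, z = 0. Substituting into each constraint:
  (1) (-18) + 6 + 2(0) = -12 ✓
  (2) 6 = 3 × 2, remainder 0 ✓
  (3) 6 > 5 ✓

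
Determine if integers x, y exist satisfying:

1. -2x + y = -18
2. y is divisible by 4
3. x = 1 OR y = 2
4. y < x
Yes

Take x = 1, y = -16. Substituting into each constraint:
  (1) -2(1) + (-16) = -18 ✓
  (2) -16 = 4 × -4, remainder 0 ✓
  (3) x = 1, target 1 ✓ (first branch holds)
  (4) -16 < 1 ✓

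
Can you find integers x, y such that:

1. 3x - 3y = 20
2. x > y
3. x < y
No

Even the single constraint (3x - 3y = 20) is infeasible over the integers.

  - 3x - 3y = 20: every term on the left is divisible by 3, so the LHS ≡ 0 (mod 3), but the RHS 20 is not — no integer solution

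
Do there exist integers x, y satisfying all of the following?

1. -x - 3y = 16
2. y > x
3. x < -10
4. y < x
No

A contradictory subset is {y > x, y < x}. No integer assignment can satisfy these jointly:

  - y > x: bounds one variable relative to another variable
  - y < x: bounds one variable relative to another variable

Direct contradiction: y > x and x > y cannot both hold.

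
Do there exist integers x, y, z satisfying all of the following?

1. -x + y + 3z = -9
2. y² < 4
Yes

Take x = 0, y = 0, z = -3. Substituting into each constraint:
  (1) 0 + 0 + 3(-3) = -9 ✓
  (2) y² = (0)² = 0, and 0 < 4 ✓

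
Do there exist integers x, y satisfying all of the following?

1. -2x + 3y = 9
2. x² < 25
Yes

Take x = -3, y = 1. Substituting into each constraint:
  (1) -2(-3) + 3(1) = 9 ✓
  (2) x² = (-3)² = 9, and 9 < 25 ✓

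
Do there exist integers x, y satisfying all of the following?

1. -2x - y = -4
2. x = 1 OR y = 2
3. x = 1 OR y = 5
Yes

Take x = 1, y = 2. Substituting into each constraint:
  (1) -2(1) + (-2) = -4 ✓
  (2) x = 1, target 1 ✓ (first branch holds)
  (3) x = 1, target 1 ✓ (first branch holds)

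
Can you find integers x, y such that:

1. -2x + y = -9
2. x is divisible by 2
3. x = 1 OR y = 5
No

The full constraint system is jointly infeasible over the integers. Each constraint and what it forces:

  - -2x + y = -9: is a linear equation tying the variables together
  - x is divisible by 2: restricts x to multiples of 2
  - x = 1 OR y = 5: forces a choice: either x = 1 or y = 5

Split on the disjunction (x = 1 OR y = 5):
  • If x = 1: this contradicts the divisibility constraint — 1 is not a multiple of 2.
  • If y = 5: with y = 5, writing x = 2x', every remaining term of the linear equation is divisible by 4, so the left side is ≡ 0 (mod 4); but the right side -14 ≡ 2 (mod 4). No integers can satisfy it.
Both branches are infeasible, so the system has no integer solution.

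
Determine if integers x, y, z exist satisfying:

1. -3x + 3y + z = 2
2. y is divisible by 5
Yes

Take x = 0, y = 0, z = 2. Substituting into each constraint:
  (1) -3(0) + 3(0) + 2 = 2 ✓
  (2) 0 = 5 × 0, remainder 0 ✓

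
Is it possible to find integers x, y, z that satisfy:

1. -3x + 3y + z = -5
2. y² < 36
Yes

Take x = 0, y = 0, z = -5. Substituting into each constraint:
  (1) -3(0) + 3(0) + (-5) = -5 ✓
  (2) y² = (0)² = 0, and 0 < 36 ✓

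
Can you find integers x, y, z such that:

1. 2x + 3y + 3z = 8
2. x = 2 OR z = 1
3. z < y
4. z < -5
No

A contradictory subset is {2x + 3y + 3z = 8, x = 2 OR z = 1, z < -5}. No integer assignment can satisfy these jointly:

  - 2x + 3y + 3z = 8: is a linear equation tying the variables together
  - x = 2 OR z = 1: forces a choice: either x = 2 or z = 1
  - z < -5: bounds one variable relative to a constant

Split on the disjunction (x = 2 OR z = 1):
  • If x = 2: with x = 2, every remaining term of the linear equation is divisible by 3, so the left side is ≡ 0 (mod 3); but the right side 4 ≡ 1 (mod 3). No integers can satisfy it.
  • If z = 1: this contradicts the bound z ≤ -6.
Both branches are infeasible, so the system has no integer solution.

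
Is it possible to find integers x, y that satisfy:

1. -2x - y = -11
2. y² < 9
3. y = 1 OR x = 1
Yes

Take x = 5, y = 1. Substituting into each constraint:
  (1) -2(5) + (-1) = -11 ✓
  (2) y² = (1)² = 1, and 1 < 9 ✓
  (3) y = 1, target 1 ✓ (first branch holds)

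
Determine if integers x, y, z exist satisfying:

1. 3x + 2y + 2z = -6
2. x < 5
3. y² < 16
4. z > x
Yes

Take x = -2, y = 0, z = 0. Substituting into each constraint:
  (1) 3(-2) + 2(0) + 2(0) = -6 ✓
  (2) -2 < 5 ✓
  (3) y² = (0)² = 0, and 0 < 16 ✓
  (4) 0 > -2 ✓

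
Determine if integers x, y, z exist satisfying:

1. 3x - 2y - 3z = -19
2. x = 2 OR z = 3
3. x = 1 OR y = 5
Yes

Take x = 0, y = 5, z = 3. Substituting into each constraint:
  (1) 3(0) - 2(5) - 3(3) = -19 ✓
  (2) z = 3, target 3 ✓ (second branch holds)
  (3) y = 5, target 5 ✓ (second branch holds)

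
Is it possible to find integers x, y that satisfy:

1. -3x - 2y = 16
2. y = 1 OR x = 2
Yes

Take x = -6, y = 1. Substituting into each constraint:
  (1) -3(-6) - 2(1) = 16 ✓
  (2) y = 1, target 1 ✓ (first branch holds)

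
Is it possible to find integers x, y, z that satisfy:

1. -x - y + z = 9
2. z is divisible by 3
Yes

Take x = 0, y = -9, z = 0. Substituting into each constraint:
  (1) 0 + 9 + 0 = 9 ✓
  (2) 0 = 3 × 0, remainder 0 ✓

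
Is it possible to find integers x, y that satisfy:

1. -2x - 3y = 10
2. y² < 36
Yes

Take x = 1, y = -4. Substituting into each constraint:
  (1) -2(1) - 3(-4) = 10 ✓
  (2) y² = (-4)² = 16, and 16 < 36 ✓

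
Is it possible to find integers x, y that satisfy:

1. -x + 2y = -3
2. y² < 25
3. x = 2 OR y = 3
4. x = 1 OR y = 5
No

The full constraint system is jointly infeasible over the integers. Each constraint and what it forces:

  - -x + 2y = -3: is a linear equation tying the variables together
  - y² < 25: restricts y to |y| ≤ 4
  - x = 2 OR y = 3: forces a choice: either x = 2 or y = 3
  - x = 1 OR y = 5: forces a choice: either x = 1 or y = 5

The bounds confine y to {-4, -3, -2, -1, 0, 1, 2, 3, 4}. For each value, substitute into the equation:
  • y = -4: the equation forces x = -5, but neither branch of (x = 2 OR y = 3) holds.
  • y = -3: the equation forces x = -3, but neither branch of (x = 2 OR y = 3) holds.
  • y = -2: the equation forces x = -1, but neither branch of (x = 2 OR y = 3) holds.
  • y = -1: the equation forces x = 1, but neither branch of (x = 2 OR y = 3) holds.
  • y = 0: the equation forces x = 3, but neither branch of (x = 2 OR y = 3) holds.
  • y = 1: the equation forces x = 5, but neither branch of (x = 2 OR y = 3) holds.
  • y = 2: the equation forces x = 7, but neither branch of (x = 2 OR y = 3) holds.
  • y = 3: the equation forces x = 9, but neither branch of (x = 1 OR y = 5) holds.
  • y = 4: the equation forces x = 11, but neither branch of (x = 2 OR y = 3) holds.
Every case fails, so no integer solution exists.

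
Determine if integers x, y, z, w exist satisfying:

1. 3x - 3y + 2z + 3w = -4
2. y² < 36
Yes

Take x = 0, y = 0, z = -2, w = 0. Substituting into each constraint:
  (1) 3(0) - 3(0) + 2(-2) + 3(0) = -4 ✓
  (2) y² = (0)² = 0, and 0 < 36 ✓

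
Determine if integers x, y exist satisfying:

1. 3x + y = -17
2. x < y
Yes

Take x = -5, y = -2. Substituting into each constraint:
  (1) 3(-5) + (-2) = -17 ✓
  (2) -5 < -2 ✓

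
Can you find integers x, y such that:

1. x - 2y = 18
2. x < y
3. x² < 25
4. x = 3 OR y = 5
No

A contradictory subset is {x - 2y = 18, x < y, x = 3 OR y = 5}. No integer assignment can satisfy these jointly:

  - x - 2y = 18: is a linear equation tying the variables together
  - x < y: bounds one variable relative to another variable
  - x = 3 OR y = 5: forces a choice: either x = 3 or y = 5

Split on the disjunction (x = 3 OR y = 5):
  • If x = 3: with x = 3, every remaining term of the linear equation is divisible by 2, so the left side is ≡ 0 (mod 2); but the right side 15 ≡ 1 (mod 2). No integers can satisfy it.
  • If y = 5: the equation forces x = 28, giving (y, x) = (5, 28), which violates y > x.
Both branches are infeasible, so the system has no integer solution.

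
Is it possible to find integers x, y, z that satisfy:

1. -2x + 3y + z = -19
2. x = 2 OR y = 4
Yes

Take x = 1, y = 4, z = -29. Substituting into each constraint:
  (1) -2(1) + 3(4) + (-29) = -19 ✓
  (2) y = 4, target 4 ✓ (second branch holds)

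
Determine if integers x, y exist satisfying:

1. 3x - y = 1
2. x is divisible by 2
Yes

Take x = 0, y = -1. Substituting into each constraint:
  (1) 3(0) + 1 = 1 ✓
  (2) 0 = 2 × 0, remainder 0 ✓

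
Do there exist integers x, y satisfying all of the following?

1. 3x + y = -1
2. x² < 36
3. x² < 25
Yes

Take x = 0, y = -1. Substituting into each constraint:
  (1) 3(0) + (-1) = -1 ✓
  (2) x² = (0)² = 0, and 0 < 36 ✓
  (3) x² = (0)² = 0, and 0 < 25 ✓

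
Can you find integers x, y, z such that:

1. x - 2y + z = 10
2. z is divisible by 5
Yes

Take x = 10, y = 0, z = 0. Substituting into each constraint:
  (1) 10 - 2(0) + 0 = 10 ✓
  (2) 0 = 5 × 0, remainder 0 ✓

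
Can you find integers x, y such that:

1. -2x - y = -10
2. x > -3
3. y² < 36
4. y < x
Yes

Take x = 4, y = 2. Substituting into each constraint:
  (1) -2(4) + (-2) = -10 ✓
  (2) 4 > -3 ✓
  (3) y² = (2)² = 4, and 4 < 36 ✓
  (4) 2 < 4 ✓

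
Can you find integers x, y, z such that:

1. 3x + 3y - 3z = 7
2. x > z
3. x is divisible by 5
No

Even the single constraint (3x + 3y - 3z = 7) is infeasible over the integers.

  - 3x + 3y - 3z = 7: every term on the left is divisible by 3, so the LHS ≡ 0 (mod 3), but the RHS 7 is not — no integer solution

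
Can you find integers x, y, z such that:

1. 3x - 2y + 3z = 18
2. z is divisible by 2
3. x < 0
Yes

Take x = -2, y = -12, z = 0. Substituting into each constraint:
  (1) 3(-2) - 2(-12) + 3(0) = 18 ✓
  (2) 0 = 2 × 0, remainder 0 ✓
  (3) -2 < 0 ✓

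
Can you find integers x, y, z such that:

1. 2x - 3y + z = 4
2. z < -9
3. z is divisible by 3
Yes

Take x = 8, y = 0, z = -12. Substituting into each constraint:
  (1) 2(8) - 3(0) + (-12) = 4 ✓
  (2) -12 < -9 ✓
  (3) -12 = 3 × -4, remainder 0 ✓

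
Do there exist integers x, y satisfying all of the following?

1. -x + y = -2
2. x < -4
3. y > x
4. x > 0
No

A contradictory subset is {x < -4, x > 0}. No integer assignment can satisfy these jointly:

  - x < -4: bounds one variable relative to a constant
  - x > 0: bounds one variable relative to a constant

Direct contradiction: the bounds on x require x ≥ 1 and x ≤ -5 simultaneously, which is empty.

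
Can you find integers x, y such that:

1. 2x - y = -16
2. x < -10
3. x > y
Yes

Take x = -17, y = -18. Substituting into each constraint:
  (1) 2(-17) + 18 = -16 ✓
  (2) -17 < -10 ✓
  (3) -17 > -18 ✓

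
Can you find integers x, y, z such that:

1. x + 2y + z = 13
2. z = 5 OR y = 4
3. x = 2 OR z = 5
Yes

Take x = 2, y = 4, z = 3. Substituting into each constraint:
  (1) 2 + 2(4) + 3 = 13 ✓
  (2) y = 4, target 4 ✓ (second branch holds)
  (3) x = 2, target 2 ✓ (first branch holds)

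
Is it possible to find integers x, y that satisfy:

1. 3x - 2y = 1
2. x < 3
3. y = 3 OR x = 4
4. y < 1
No

A contradictory subset is {x < 3, y = 3 OR x = 4, y < 1}. No integer assignment can satisfy these jointly:

  - x < 3: bounds one variable relative to a constant
  - y = 3 OR x = 4: forces a choice: either y = 3 or x = 4
  - y < 1: bounds one variable relative to a constant

Split on the disjunction (y = 3 OR x = 4):
  • If y = 3: this contradicts the bound y ≤ 0.
  • If x = 4: this contradicts the bound x ≤ 2.
Both branches are infeasible, so the system has no integer solution.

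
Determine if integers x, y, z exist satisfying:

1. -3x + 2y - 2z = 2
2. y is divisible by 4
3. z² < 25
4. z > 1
Yes

Take x = -2, y = 0, z = 2. Substituting into each constraint:
  (1) -3(-2) + 2(0) - 2(2) = 2 ✓
  (2) 0 = 4 × 0, remainder 0 ✓
  (3) z² = (2)² = 4, and 4 < 25 ✓
  (4) 2 > 1 ✓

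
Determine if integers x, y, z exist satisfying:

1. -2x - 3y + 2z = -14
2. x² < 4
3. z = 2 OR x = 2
Yes

Take x = 0, y = 6, z = 2. Substituting into each constraint:
  (1) -2(0) - 3(6) + 2(2) = -14 ✓
  (2) x² = (0)² = 0, and 0 < 4 ✓
  (3) z = 2, target 2 ✓ (first branch holds)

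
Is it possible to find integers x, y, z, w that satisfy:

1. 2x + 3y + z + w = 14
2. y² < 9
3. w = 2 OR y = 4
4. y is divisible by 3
Yes

Take x = 6, y = 0, z = 0, w = 2. Substituting into each constraint:
  (1) 2(6) + 3(0) + 0 + 2 = 14 ✓
  (2) y² = (0)² = 0, and 0 < 9 ✓
  (3) w = 2, target 2 ✓ (first branch holds)
  (4) 0 = 3 × 0, remainder 0 ✓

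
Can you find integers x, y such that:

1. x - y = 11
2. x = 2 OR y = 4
Yes

Take x = 15, y = 4. Substituting into each constraint:
  (1) 15 + (-4) = 11 ✓
  (2) y = 4, target 4 ✓ (second branch holds)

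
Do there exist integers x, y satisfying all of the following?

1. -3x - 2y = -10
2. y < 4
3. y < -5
Yes

Take x = 8, y = -7. Substituting into each constraint:
  (1) -3(8) - 2(-7) = -10 ✓
  (2) -7 < 4 ✓
  (3) -7 < -5 ✓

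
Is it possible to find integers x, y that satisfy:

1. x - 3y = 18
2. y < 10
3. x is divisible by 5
Yes

Take x = 0, y = -6. Substituting into each constraint:
  (1) 0 - 3(-6) = 18 ✓
  (2) -6 < 10 ✓
  (3) 0 = 5 × 0, remainder 0 ✓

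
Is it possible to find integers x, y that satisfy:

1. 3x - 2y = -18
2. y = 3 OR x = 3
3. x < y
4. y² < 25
Yes

Take x = -4, y = 3. Substituting into each constraint:
  (1) 3(-4) - 2(3) = -18 ✓
  (2) y = 3, target 3 ✓ (first branch holds)
  (3) -4 < 3 ✓
  (4) y² = (3)² = 9, and 9 < 25 ✓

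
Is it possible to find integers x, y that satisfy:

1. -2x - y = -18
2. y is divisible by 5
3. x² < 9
Yes

Take x = -1, y = 20. Substituting into each constraint:
  (1) -2(-1) + (-20) = -18 ✓
  (2) 20 = 5 × 4, remainder 0 ✓
  (3) x² = (-1)² = 1, and 1 < 9 ✓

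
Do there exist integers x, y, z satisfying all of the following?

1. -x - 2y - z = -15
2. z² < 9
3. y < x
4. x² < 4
No

The full constraint system is jointly infeasible over the integers. Each constraint and what it forces:

  - -x - 2y - z = -15: is a linear equation tying the variables together
  - z² < 9: restricts z to |z| ≤ 2
  - y < x: bounds one variable relative to another variable
  - x² < 4: restricts x to |x| ≤ 1

Propagating the comparison: y < x and x ≤ 1 give y ≤ 0. Range argument: with x ∈ [-1, 1], y ∈ [−∞, 0], z ∈ [-2, 2], the left side of the equation is at least -3, but the right side is -15 < -3. No integer solution exists.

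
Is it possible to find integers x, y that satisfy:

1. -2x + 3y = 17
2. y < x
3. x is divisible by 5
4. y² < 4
No

A contradictory subset is {-2x + 3y = 17, y < x, y² < 4}. No integer assignment can satisfy these jointly:

  - -2x + 3y = 17: is a linear equation tying the variables together
  - y < x: bounds one variable relative to another variable
  - y² < 4: restricts y to |y| ≤ 1

Propagating the comparison: x > y and y ≥ -1 give x ≥ 0. Range argument: with x ∈ [0, ∞], y ∈ [-1, 1], the left side of the equation is at most 3, but the right side is 17 > 3. No integer solution exists.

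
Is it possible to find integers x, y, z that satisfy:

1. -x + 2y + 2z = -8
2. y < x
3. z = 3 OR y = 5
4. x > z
Yes

Take x = 4, y = -5, z = 3. Substituting into each constraint:
  (1) (-4) + 2(-5) + 2(3) = -8 ✓
  (2) -5 < 4 ✓
  (3) z = 3, target 3 ✓ (first branch holds)
  (4) 4 > 3 ✓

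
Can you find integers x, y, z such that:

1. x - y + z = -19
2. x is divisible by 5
Yes

Take x = 0, y = 19, z = 0. Substituting into each constraint:
  (1) 0 + (-19) + 0 = -19 ✓
  (2) 0 = 5 × 0, remainder 0 ✓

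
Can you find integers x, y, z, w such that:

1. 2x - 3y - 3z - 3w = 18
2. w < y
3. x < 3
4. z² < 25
Yes

Take x = 0, y = 0, z = 0, w = -6. Substituting into each constraint:
  (1) 2(0) - 3(0) - 3(0) - 3(-6) = 18 ✓
  (2) -6 < 0 ✓
  (3) 0 < 3 ✓
  (4) z² = (0)² = 0, and 0 < 25 ✓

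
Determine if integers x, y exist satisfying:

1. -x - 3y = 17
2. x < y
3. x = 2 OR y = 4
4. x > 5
No

A contradictory subset is {-x - 3y = 17, x < y, x > 5}. No integer assignment can satisfy these jointly:

  - -x - 3y = 17: is a linear equation tying the variables together
  - x < y: bounds one variable relative to another variable
  - x > 5: bounds one variable relative to a constant

Propagating the comparison: y > x and x ≥ 6 give y ≥ 7. Range argument: with x ∈ [6, ∞], y ∈ [7, ∞], the left side of the equation is at most -27, but the right side is 17 > -27. No integer solution exists.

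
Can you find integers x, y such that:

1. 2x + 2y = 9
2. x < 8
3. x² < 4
No

Even the single constraint (2x + 2y = 9) is infeasible over the integers.

  - 2x + 2y = 9: every term on the left is divisible by 2, so the LHS ≡ 0 (mod 2), but the RHS 9 is not — no integer solution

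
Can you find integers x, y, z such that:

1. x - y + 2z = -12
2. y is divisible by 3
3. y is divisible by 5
Yes

Take x = 0, y = 0, z = -6. Substituting into each constraint:
  (1) 0 + 0 + 2(-6) = -12 ✓
  (2) 0 = 3 × 0, remainder 0 ✓
  (3) 0 = 5 × 0, remainder 0 ✓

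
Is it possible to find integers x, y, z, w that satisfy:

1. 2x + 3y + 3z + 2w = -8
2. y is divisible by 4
Yes

Take x = 2, y = 0, z = -4, w = 0. Substituting into each constraint:
  (1) 2(2) + 3(0) + 3(-4) + 2(0) = -8 ✓
  (2) 0 = 4 × 0, remainder 0 ✓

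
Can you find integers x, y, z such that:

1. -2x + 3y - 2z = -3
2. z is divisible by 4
Yes

Take x = 0, y = -1, z = 0. Substituting into each constraint:
  (1) -2(0) + 3(-1) - 2(0) = -3 ✓
  (2) 0 = 4 × 0, remainder 0 ✓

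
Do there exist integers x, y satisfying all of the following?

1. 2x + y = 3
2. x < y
Yes

Take x = 0, y = 3. Substituting into each constraint:
  (1) 2(0) + 3 = 3 ✓
  (2) 0 < 3 ✓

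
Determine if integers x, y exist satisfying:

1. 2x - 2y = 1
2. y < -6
No

Even the single constraint (2x - 2y = 1) is infeasible over the integers.

  - 2x - 2y = 1: every term on the left is divisible by 2, so the LHS ≡ 0 (mod 2), but the RHS 1 is not — no integer solution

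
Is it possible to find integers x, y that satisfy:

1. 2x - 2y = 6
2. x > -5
Yes

Take x = 3, y = 0. Substituting into each constraint:
  (1) 2(3) - 2(0) = 6 ✓
  (2) 3 > -5 ✓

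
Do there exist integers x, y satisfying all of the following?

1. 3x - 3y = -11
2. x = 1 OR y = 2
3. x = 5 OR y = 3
No

Even the single constraint (3x - 3y = -11) is infeasible over the integers.

  - 3x - 3y = -11: every term on the left is divisible by 3, so the LHS ≡ 0 (mod 3), but the RHS -11 is not — no integer solution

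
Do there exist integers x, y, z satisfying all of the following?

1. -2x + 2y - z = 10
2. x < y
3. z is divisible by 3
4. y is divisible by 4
Yes

Take x = -2, y = 0, z = -6. Substituting into each constraint:
  (1) -2(-2) + 2(0) + 6 = 10 ✓
  (2) -2 < 0 ✓
  (3) -6 = 3 × -2, remainder 0 ✓
  (4) 0 = 4 × 0, remainder 0 ✓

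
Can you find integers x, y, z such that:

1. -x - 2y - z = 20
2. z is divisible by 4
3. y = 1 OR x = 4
Yes

Take x = 4, y = -12, z = 0. Substituting into each constraint:
  (1) (-4) - 2(-12) + 0 = 20 ✓
  (2) 0 = 4 × 0, remainder 0 ✓
  (3) x = 4, target 4 ✓ (second branch holds)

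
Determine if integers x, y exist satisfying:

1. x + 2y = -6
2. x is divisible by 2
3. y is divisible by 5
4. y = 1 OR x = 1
No

A contradictory subset is {x + 2y = -6, y is divisible by 5, y = 1 OR x = 1}. No integer assignment can satisfy these jointly:

  - x + 2y = -6: is a linear equation tying the variables together
  - y is divisible by 5: restricts y to multiples of 5
  - y = 1 OR x = 1: forces a choice: either y = 1 or x = 1

Split on the disjunction (y = 1 OR x = 1):
  • If y = 1: this contradicts the divisibility constraint — 1 is not a multiple of 5.
  • If x = 1: with x = 1, writing y = 5y', every remaining term of the linear equation is divisible by 10, so the left side is ≡ 0 (mod 10); but the right side -7 ≡ 3 (mod 10). No integers can satisfy it.
Both branches are infeasible, so the system has no integer solution.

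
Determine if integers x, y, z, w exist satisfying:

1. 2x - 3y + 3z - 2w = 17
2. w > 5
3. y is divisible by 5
Yes

Take x = 0, y = 0, z = 11, w = 8. Substituting into each constraint:
  (1) 2(0) - 3(0) + 3(11) - 2(8) = 17 ✓
  (2) 8 > 5 ✓
  (3) 0 = 5 × 0, remainder 0 ✓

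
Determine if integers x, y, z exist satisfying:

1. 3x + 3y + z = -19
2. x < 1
Yes

Take x = -7, y = 0, z = 2. Substituting into each constraint:
  (1) 3(-7) + 3(0) + 2 = -19 ✓
  (2) -7 < 1 ✓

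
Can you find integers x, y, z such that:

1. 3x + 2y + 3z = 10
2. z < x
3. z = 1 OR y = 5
Yes

Take x = 1, y = 5, z = -1. Substituting into each constraint:
  (1) 3(1) + 2(5) + 3(-1) = 10 ✓
  (2) -1 < 1 ✓
  (3) y = 5, target 5 ✓ (second branch holds)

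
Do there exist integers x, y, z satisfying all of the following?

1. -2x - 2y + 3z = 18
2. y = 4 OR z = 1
Yes

Take x = -10, y = 4, z = 2. Substituting into each constraint:
  (1) -2(-10) - 2(4) + 3(2) = 18 ✓
  (2) y = 4, target 4 ✓ (first branch holds)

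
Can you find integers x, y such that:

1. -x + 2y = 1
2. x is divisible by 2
No

The full constraint system is jointly infeasible over the integers. Each constraint and what it forces:

  - -x + 2y = 1: is a linear equation tying the variables together
  - x is divisible by 2: restricts x to multiples of 2

Modular obstruction: writing x = 2x', every remaining term of the linear equation is divisible by 2, so the left side is ≡ 0 (mod 2); but the right side 1 ≡ 1 (mod 2). No integers can satisfy it.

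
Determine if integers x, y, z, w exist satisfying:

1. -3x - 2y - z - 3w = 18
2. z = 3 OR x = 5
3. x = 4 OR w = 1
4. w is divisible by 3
Yes

Take x = 4, y = 6, z = 3, w = -15. Substituting into each constraint:
  (1) -3(4) - 2(6) + (-3) - 3(-15) = 18 ✓
  (2) z = 3, target 3 ✓ (first branch holds)
  (3) x = 4, target 4 ✓ (first branch holds)
  (4) -15 = 3 × -5, remainder 0 ✓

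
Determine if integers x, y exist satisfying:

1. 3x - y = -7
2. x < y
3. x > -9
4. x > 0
Yes

Take x = 1, y = 10. Substituting into each constraint:
  (1) 3(1) + (-10) = -7 ✓
  (2) 1 < 10 ✓
  (3) 1 > -9 ✓
  (4) 1 > 0 ✓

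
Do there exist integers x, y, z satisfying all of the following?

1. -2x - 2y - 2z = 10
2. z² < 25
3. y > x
Yes

Take x = -1, y = 0, z = -4. Substituting into each constraint:
  (1) -2(-1) - 2(0) - 2(-4) = 10 ✓
  (2) z² = (-4)² = 16, and 16 < 25 ✓
  (3) 0 > -1 ✓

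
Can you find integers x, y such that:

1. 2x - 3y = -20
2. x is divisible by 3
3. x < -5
No

A contradictory subset is {2x - 3y = -20, x is divisible by 3}. No integer assignment can satisfy these jointly:

  - 2x - 3y = -20: is a linear equation tying the variables together
  - x is divisible by 3: restricts x to multiples of 3

Modular obstruction: writing x = 3x', every remaining term of the linear equation is divisible by 3, so the left side is ≡ 0 (mod 3); but the right side -20 ≡ 1 (mod 3). No integers can satisfy it.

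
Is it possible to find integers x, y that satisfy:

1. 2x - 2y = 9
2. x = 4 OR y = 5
No

Even the single constraint (2x - 2y = 9) is infeasible over the integers.

  - 2x - 2y = 9: every term on the left is divisible by 2, so the LHS ≡ 0 (mod 2), but the RHS 9 is not — no integer solution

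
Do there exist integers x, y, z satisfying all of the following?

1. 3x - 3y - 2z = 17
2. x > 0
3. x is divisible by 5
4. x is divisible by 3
Yes

Take x = 15, y = 8, z = 2. Substituting into each constraint:
  (1) 3(15) - 3(8) - 2(2) = 17 ✓
  (2) 15 > 0 ✓
  (3) 15 = 5 × 3, remainder 0 ✓
  (4) 15 = 3 × 5, remainder 0 ✓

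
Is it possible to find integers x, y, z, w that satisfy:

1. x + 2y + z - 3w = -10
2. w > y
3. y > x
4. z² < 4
Yes

Take x = -7, y = 0, z = 0, w = 1. Substituting into each constraint:
  (1) (-7) + 2(0) + 0 - 3(1) = -10 ✓
  (2) 1 > 0 ✓
  (3) 0 > -7 ✓
  (4) z² = (0)² = 0, and 0 < 4 ✓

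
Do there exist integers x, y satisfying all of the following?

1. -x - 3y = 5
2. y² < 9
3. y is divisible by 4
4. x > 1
No

A contradictory subset is {-x - 3y = 5, y² < 9, x > 1}. No integer assignment can satisfy these jointly:

  - -x - 3y = 5: is a linear equation tying the variables together
  - y² < 9: restricts y to |y| ≤ 2
  - x > 1: bounds one variable relative to a constant

Range argument: with x ∈ [2, ∞], y ∈ [-2, 2], the left side of the equation is at most 4, but the right side is 5 > 4. No integer solution exists.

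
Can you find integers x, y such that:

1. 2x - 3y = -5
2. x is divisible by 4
Yes

Take x = 8, y = 7. Substituting into each constraint:
  (1) 2(8) - 3(7) = -5 ✓
  (2) 8 = 4 × 2, remainder 0 ✓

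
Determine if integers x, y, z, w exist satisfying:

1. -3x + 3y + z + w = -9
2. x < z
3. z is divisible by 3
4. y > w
Yes

Take x = -4, y = -5, z = 0, w = -6. Substituting into each constraint:
  (1) -3(-4) + 3(-5) + 0 + (-6) = -9 ✓
  (2) -4 < 0 ✓
  (3) 0 = 3 × 0, remainder 0 ✓
  (4) -5 > -6 ✓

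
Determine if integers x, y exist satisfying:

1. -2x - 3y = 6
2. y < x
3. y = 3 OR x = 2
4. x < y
No

A contradictory subset is {y < x, x < y}. No integer assignment can satisfy these jointly:

  - y < x: bounds one variable relative to another variable
  - x < y: bounds one variable relative to another variable

Direct contradiction: x > y and y > x cannot both hold.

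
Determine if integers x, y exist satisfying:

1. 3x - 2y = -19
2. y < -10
Yes

Take x = -15, y = -13. Substituting into each constraint:
  (1) 3(-15) - 2(-13) = -19 ✓
  (2) -13 < -10 ✓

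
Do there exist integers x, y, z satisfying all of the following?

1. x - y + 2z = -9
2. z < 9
Yes

Take x = -9, y = 0, z = 0. Substituting into each constraint:
  (1) (-9) + 0 + 2(0) = -9 ✓
  (2) 0 < 9 ✓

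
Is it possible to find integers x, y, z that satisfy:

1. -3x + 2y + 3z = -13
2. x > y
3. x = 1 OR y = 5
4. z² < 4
Yes

Take x = 1, y = -5, z = 0. Substituting into each constraint:
  (1) -3(1) + 2(-5) + 3(0) = -13 ✓
  (2) 1 > -5 ✓
  (3) x = 1, target 1 ✓ (first branch holds)
  (4) z² = (0)² = 0, and 0 < 4 ✓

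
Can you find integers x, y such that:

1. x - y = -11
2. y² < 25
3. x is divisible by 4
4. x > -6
No

A contradictory subset is {x - y = -11, y² < 25, x > -6}. No integer assignment can satisfy these jointly:

  - x - y = -11: is a linear equation tying the variables together
  - y² < 25: restricts y to |y| ≤ 4
  - x > -6: bounds one variable relative to a constant

Range argument: with x ∈ [-5, ∞], y ∈ [-4, 4], the left side of the equation is at least -9, but the right side is -11 < -9. No integer solution exists.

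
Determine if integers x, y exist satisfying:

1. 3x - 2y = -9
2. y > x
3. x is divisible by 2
No

A contradictory subset is {3x - 2y = -9, x is divisible by 2}. No integer assignment can satisfy these jointly:

  - 3x - 2y = -9: is a linear equation tying the variables together
  - x is divisible by 2: restricts x to multiples of 2

Modular obstruction: writing x = 2x', every remaining term of the linear equation is divisible by 2, so the left side is ≡ 0 (mod 2); but the right side -9 ≡ 1 (mod 2). No integers can satisfy it.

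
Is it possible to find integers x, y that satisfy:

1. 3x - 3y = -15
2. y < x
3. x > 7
No

A contradictory subset is {3x - 3y = -15, y < x}. No integer assignment can satisfy these jointly:

  - 3x - 3y = -15: is a linear equation tying the variables together
  - y < x: bounds one variable relative to another variable

From the equation, x − y = -5, i.e. x − y = -5; but x > y requires x − y ≥ 1. Contradiction.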